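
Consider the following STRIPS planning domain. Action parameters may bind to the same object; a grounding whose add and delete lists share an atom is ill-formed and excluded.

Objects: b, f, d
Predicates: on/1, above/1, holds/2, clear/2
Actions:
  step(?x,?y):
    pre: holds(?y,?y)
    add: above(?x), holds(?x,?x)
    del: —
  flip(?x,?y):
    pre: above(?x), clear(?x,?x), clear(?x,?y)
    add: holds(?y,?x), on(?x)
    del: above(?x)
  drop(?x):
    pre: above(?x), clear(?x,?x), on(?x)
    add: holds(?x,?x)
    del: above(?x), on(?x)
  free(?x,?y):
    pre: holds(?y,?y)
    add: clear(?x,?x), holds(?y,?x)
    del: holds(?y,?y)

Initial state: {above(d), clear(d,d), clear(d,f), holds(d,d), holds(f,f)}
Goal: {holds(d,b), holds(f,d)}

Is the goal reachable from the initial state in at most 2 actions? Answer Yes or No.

1. flip(d,f)  →  {clear(d,d), clear(d,f), holds(d,d), holds(f,d), holds(f,f), on(d)}
2. free(b,d)  →  {clear(b,b), clear(d,d), clear(d,f), holds(d,b), holds(f,d), holds(f,f), on(d)}
optimal plan length = 2; 2 ≤ 2

Yes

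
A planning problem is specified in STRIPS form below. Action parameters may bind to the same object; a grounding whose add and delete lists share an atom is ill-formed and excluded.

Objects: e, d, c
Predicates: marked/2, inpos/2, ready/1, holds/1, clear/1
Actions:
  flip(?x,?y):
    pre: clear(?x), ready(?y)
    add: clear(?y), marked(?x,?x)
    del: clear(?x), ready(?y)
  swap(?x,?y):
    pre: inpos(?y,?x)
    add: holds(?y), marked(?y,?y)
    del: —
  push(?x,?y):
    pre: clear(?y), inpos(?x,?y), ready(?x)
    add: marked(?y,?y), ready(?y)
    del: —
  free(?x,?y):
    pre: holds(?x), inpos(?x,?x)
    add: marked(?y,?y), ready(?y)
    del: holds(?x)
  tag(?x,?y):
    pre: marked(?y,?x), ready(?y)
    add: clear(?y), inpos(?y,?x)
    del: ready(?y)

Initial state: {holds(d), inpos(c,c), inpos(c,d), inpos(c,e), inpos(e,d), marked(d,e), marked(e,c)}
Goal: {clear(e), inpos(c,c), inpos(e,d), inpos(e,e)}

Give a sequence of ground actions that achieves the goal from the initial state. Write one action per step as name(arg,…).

1. swap(e,c)  →  {holds(c), holds(d), inpos(c,c), inpos(c,d), inpos(c,e), inpos(e,d), marked(c,c), marked(d,e), marked(e,c)}
2. free(c,e)  →  {holds(d), inpos(c,c), inpos(c,d), inpos(c,e), inpos(e,d), marked(c,c), marked(d,e), marked(e,c), marked(e,e), ready(e)}
3. tag(e,e)  →  {clear(e), holds(d), inpos(c,c), inpos(c,d), inpos(c,e), inpos(e,d), inpos(e,e), marked(c,c), marked(d,e), marked(e,c), marked(e,e)}

swap(e,c); free(c,e); tag(e,e)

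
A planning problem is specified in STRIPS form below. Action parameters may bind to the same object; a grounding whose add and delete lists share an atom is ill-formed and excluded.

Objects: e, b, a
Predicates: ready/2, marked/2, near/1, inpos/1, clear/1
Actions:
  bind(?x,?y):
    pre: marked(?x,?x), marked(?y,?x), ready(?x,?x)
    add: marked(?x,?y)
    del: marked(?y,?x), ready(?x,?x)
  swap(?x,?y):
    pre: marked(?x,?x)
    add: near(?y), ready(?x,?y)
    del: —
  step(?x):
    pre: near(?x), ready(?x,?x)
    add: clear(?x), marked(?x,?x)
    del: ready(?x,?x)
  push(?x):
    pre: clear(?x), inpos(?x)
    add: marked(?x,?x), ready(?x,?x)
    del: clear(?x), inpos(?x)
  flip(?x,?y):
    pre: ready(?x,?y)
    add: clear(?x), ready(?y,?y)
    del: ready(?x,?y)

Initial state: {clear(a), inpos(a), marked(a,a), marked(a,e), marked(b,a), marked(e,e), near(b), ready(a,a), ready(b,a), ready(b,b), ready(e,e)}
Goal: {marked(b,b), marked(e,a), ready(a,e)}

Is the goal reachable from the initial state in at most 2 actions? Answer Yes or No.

No

1. bind(e,a)  →  {clear(a), inpos(a), marked(a,a), marked(b,a), marked(e,a), marked(e,e), near(b), ready(a,a), ready(b,a), ready(b,b)}
2. swap(a,e)  →  {clear(a), inpos(a), marked(a,a), marked(b,a), marked(e,a), marked(e,e), near(b), near(e), ready(a,a), ready(a,e), ready(b,a), ready(b,b)}
3. step(b)  →  {clear(a), clear(b), inpos(a), marked(a,a), marked(b,a), marked(b,b), marked(e,a), marked(e,e), near(b), near(e), ready(a,a), ready(a,e), ready(b,a)}
optimal plan length = 3; 3 > 2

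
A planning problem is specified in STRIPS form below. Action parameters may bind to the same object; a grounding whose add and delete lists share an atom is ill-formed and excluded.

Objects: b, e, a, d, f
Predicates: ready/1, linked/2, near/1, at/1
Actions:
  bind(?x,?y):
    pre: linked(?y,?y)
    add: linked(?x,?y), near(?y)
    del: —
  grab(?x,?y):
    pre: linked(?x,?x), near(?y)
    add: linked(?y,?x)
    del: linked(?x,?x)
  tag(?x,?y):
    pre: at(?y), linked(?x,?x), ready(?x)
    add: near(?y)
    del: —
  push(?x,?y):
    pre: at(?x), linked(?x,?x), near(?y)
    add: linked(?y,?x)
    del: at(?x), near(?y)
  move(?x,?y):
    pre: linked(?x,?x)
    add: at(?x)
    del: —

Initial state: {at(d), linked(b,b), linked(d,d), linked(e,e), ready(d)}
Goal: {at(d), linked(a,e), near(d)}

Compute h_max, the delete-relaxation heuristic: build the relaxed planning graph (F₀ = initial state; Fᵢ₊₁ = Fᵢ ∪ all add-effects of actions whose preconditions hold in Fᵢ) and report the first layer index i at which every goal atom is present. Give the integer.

1

F0 = init (5 atoms)
F1 = F0 ∪ {at(b), at(e), linked(a,b), linked(a,d), linked(a,e), linked(b,d), linked(b,e), linked(d,b), linked(d,e), linked(e,b), linked(e,d), linked(f,b), linked(f,d), linked(f,e), near(b), near(d), near(e)}  (22 atoms)
goal ⊆ F1  ⇒  h_max = 1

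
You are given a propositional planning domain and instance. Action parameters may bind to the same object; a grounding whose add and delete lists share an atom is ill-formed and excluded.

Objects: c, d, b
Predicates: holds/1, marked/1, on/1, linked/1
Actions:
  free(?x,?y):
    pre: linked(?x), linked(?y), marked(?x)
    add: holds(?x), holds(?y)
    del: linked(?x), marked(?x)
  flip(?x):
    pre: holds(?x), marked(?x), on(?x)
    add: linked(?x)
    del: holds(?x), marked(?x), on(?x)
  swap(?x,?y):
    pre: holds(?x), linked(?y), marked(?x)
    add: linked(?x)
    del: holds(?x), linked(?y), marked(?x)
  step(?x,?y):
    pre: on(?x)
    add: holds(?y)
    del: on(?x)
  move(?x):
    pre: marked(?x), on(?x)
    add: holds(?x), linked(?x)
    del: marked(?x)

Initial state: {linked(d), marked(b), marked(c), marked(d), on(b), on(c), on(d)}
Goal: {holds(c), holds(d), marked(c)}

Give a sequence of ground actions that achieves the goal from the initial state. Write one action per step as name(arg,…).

free(d,d); step(c,c)

1. free(d,d)  →  {holds(d), marked(b), marked(c), on(b), on(c), on(d)}
2. step(c,c)  →  {holds(c), holds(d), marked(b), marked(c), on(b), on(d)}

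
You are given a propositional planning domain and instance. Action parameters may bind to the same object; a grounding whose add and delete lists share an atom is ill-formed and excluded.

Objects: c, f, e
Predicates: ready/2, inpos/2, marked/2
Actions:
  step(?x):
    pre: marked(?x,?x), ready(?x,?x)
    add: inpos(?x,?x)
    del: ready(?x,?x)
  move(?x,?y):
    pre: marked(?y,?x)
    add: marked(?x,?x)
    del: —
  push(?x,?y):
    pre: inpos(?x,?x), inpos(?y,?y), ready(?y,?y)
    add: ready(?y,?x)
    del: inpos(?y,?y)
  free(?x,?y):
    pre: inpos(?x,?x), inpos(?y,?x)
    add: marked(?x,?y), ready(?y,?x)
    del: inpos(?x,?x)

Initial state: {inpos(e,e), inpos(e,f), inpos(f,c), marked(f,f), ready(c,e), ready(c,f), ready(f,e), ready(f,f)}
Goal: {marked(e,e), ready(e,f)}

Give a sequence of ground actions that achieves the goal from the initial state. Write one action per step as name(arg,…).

step(f); free(f,e); move(e,f)

1. step(f)  →  {inpos(e,e), inpos(e,f), inpos(f,c), inpos(f,f), marked(f,f), ready(c,e), ready(c,f), ready(f,e)}
2. free(f,e)  →  {inpos(e,e), inpos(e,f), inpos(f,c), marked(f,e), marked(f,f), ready(c,e), ready(c,f), ready(e,f), ready(f,e)}
3. move(e,f)  →  {inpos(e,e), inpos(e,f), inpos(f,c), marked(e,e), marked(f,e), marked(f,f), ready(c,e), ready(c,f), ready(e,f), ready(f,e)}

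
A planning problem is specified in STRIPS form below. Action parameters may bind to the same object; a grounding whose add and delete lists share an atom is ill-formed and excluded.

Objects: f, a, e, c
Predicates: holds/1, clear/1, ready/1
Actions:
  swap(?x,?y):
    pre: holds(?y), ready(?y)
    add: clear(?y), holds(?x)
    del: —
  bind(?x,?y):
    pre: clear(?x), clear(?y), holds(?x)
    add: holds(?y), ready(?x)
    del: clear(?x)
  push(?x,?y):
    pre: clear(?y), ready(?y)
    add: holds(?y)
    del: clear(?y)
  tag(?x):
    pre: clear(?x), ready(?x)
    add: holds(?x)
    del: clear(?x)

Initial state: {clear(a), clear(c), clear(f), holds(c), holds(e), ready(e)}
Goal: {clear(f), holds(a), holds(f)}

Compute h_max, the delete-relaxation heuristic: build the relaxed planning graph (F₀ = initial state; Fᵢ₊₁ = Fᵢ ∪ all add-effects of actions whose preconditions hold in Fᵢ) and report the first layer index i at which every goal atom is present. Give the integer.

F0 = init (6 atoms)
F1 = F0 ∪ {clear(e), holds(a), holds(f), ready(c)}  (10 atoms)
goal ⊆ F1  ⇒  h_max = 1

1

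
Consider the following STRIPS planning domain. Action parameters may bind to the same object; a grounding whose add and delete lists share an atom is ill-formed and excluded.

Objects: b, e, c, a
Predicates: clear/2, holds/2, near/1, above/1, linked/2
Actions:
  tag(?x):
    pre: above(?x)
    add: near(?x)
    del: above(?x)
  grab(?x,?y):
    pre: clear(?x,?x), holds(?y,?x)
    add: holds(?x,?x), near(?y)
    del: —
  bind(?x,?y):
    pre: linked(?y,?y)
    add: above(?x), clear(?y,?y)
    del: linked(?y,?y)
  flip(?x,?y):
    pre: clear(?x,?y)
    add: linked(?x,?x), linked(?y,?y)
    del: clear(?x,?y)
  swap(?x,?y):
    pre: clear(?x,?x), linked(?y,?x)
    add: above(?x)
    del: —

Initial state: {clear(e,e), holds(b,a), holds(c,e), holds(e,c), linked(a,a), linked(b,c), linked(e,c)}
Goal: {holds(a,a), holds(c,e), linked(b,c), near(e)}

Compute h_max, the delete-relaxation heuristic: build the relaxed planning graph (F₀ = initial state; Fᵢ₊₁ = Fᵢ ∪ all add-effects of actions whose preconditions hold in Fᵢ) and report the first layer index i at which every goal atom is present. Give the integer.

F0 = init (7 atoms)
F1 = F0 ∪ {above(a), above(b), above(c), above(e), clear(a,a), holds(e,e), linked(e,e), near(c)}  (15 atoms)
F2 = F1 ∪ {holds(a,a), near(a), near(b), near(e)}  (19 atoms)
goal ⊆ F2  ⇒  h_max = 2

2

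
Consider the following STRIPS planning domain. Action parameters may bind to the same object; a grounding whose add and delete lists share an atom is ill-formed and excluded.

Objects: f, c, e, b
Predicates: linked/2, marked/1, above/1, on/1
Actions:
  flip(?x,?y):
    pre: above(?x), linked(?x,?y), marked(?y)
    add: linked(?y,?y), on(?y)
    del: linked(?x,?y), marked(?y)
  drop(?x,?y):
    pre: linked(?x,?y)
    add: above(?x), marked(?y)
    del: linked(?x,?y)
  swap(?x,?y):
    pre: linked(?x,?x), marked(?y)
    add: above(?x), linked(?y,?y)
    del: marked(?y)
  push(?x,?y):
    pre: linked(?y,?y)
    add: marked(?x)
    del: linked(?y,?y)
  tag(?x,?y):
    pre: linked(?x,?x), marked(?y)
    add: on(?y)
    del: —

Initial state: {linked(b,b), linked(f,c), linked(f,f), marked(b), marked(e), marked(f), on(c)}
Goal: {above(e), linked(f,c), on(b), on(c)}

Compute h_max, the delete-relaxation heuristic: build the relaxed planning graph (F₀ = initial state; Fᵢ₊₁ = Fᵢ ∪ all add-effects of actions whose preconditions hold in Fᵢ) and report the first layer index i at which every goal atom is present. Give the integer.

2

F0 = init (7 atoms)
F1 = F0 ∪ {above(b), above(f), linked(e,e), marked(c), on(b), on(e), on(f)}  (14 atoms)
F2 = F1 ∪ {above(e), linked(c,c)}  (16 atoms)
goal ⊆ F2  ⇒  h_max = 2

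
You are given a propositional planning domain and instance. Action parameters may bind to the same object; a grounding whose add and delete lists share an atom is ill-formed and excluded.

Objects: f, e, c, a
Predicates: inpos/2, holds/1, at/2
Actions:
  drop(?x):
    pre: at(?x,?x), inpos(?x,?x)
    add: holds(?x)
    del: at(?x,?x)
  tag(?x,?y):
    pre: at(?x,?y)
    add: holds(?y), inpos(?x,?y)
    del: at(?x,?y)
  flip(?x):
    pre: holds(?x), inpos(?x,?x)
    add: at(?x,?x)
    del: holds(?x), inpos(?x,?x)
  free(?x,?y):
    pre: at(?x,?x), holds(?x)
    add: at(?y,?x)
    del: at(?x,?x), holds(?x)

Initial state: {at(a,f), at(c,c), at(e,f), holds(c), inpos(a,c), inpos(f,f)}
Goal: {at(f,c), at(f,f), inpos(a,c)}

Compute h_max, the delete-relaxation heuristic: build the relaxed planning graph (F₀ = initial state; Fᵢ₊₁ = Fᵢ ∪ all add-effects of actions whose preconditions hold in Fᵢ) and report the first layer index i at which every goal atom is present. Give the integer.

F0 = init (6 atoms)
F1 = F0 ∪ {at(a,c), at(e,c), at(f,c), holds(f), inpos(a,f), inpos(c,c), inpos(e,f)}  (13 atoms)
F2 = F1 ∪ {at(f,f), inpos(e,c), inpos(f,c)}  (16 atoms)
goal ⊆ F2  ⇒  h_max = 2

2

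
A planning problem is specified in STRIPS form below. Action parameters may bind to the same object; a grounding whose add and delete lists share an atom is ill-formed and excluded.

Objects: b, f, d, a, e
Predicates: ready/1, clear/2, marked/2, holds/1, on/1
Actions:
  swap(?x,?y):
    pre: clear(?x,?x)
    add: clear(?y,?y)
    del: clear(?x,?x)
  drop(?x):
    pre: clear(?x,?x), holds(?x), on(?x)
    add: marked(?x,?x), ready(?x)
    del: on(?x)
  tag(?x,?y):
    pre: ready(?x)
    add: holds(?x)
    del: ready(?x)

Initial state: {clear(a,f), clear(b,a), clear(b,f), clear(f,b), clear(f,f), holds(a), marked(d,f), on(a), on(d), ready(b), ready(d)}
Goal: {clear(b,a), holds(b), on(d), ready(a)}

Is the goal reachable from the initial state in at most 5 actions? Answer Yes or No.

Yes

1. swap(f,a)  →  {clear(a,a), clear(a,f), clear(b,a), clear(b,f), clear(f,b), holds(a), marked(d,f), on(a), on(d), ready(b), ready(d)}
2. drop(a)  →  {clear(a,a), clear(a,f), clear(b,a), clear(b,f), clear(f,b), holds(a), marked(a,a), marked(d,f), on(d), ready(a), ready(b), ready(d)}
3. tag(b,b)  →  {clear(a,a), clear(a,f), clear(b,a), clear(b,f), clear(f,b), holds(a), holds(b), marked(a,a), marked(d,f), on(d), ready(a), ready(d)}
optimal plan length = 3; 3 ≤ 5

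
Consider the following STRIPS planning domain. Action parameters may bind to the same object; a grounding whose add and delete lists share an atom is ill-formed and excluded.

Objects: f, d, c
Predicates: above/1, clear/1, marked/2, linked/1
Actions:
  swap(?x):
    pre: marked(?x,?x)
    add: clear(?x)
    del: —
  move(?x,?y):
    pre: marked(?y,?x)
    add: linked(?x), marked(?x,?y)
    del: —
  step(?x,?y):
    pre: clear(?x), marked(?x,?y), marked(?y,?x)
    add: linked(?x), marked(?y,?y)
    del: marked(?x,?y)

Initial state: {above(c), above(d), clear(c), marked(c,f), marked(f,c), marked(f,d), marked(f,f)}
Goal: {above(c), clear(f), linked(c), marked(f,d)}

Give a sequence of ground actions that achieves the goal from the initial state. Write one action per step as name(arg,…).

1. swap(f)  →  {above(c), above(d), clear(c), clear(f), marked(c,f), marked(f,c), marked(f,d), marked(f,f)}
2. move(c,f)  →  {above(c), above(d), clear(c), clear(f), linked(c), marked(c,f), marked(f,c), marked(f,d), marked(f,f)}

swap(f); move(c,f)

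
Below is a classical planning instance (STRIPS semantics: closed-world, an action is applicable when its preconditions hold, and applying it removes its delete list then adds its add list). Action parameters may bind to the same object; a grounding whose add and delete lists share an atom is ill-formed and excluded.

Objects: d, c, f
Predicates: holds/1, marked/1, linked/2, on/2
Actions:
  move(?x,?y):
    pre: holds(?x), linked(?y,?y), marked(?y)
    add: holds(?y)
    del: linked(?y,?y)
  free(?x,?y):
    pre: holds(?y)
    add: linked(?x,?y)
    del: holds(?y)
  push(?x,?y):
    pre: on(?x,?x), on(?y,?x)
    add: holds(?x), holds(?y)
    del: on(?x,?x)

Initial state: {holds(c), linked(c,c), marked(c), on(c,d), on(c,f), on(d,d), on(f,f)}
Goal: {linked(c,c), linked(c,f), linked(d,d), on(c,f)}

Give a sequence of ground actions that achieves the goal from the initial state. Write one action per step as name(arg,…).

push(d,d); free(d,d); push(f,c); free(c,f)

1. push(d,d)  →  {holds(c), holds(d), linked(c,c), marked(c), on(c,d), on(c,f), on(f,f)}
2. free(d,d)  →  {holds(c), linked(c,c), linked(d,d), marked(c), on(c,d), on(c,f), on(f,f)}
3. push(f,c)  →  {holds(c), holds(f), linked(c,c), linked(d,d), marked(c), on(c,d), on(c,f)}
4. free(c,f)  →  {holds(c), linked(c,c), linked(c,f), linked(d,d), marked(c), on(c,d), on(c,f)}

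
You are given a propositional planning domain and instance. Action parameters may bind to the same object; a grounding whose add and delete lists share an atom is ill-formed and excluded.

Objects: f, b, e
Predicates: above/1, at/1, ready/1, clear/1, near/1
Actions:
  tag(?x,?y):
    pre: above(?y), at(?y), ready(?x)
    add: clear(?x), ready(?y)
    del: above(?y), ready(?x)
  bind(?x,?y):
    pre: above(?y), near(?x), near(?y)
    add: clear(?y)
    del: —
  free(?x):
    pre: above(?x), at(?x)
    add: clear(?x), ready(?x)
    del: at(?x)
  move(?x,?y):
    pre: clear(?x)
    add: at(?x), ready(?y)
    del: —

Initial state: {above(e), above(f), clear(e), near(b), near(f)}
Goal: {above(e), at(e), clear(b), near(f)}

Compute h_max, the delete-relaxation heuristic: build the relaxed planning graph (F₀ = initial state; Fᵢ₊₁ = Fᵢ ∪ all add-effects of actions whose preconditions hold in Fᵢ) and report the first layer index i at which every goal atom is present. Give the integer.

F0 = init (5 atoms)
F1 = F0 ∪ {at(e), clear(f), ready(b), ready(e), ready(f)}  (10 atoms)
F2 = F1 ∪ {at(f), clear(b)}  (12 atoms)
goal ⊆ F2  ⇒  h_max = 2

2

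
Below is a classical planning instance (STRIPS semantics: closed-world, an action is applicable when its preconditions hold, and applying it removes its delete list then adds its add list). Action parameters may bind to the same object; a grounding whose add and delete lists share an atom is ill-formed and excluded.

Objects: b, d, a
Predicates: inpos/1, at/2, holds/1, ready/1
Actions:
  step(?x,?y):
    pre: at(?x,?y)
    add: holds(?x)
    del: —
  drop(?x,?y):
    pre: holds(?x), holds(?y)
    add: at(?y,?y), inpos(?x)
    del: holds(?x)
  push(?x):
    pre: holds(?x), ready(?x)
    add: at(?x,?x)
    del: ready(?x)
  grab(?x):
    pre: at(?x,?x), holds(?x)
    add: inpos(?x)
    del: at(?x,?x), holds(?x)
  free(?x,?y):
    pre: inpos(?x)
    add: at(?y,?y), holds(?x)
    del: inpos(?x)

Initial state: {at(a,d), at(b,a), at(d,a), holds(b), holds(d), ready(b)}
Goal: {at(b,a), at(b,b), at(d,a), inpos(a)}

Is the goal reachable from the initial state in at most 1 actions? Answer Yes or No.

No

1. step(a,d)  →  {at(a,d), at(b,a), at(d,a), holds(a), holds(b), holds(d), ready(b)}
2. drop(a,b)  →  {at(a,d), at(b,a), at(b,b), at(d,a), holds(b), holds(d), inpos(a), ready(b)}
optimal plan length = 2; 2 > 1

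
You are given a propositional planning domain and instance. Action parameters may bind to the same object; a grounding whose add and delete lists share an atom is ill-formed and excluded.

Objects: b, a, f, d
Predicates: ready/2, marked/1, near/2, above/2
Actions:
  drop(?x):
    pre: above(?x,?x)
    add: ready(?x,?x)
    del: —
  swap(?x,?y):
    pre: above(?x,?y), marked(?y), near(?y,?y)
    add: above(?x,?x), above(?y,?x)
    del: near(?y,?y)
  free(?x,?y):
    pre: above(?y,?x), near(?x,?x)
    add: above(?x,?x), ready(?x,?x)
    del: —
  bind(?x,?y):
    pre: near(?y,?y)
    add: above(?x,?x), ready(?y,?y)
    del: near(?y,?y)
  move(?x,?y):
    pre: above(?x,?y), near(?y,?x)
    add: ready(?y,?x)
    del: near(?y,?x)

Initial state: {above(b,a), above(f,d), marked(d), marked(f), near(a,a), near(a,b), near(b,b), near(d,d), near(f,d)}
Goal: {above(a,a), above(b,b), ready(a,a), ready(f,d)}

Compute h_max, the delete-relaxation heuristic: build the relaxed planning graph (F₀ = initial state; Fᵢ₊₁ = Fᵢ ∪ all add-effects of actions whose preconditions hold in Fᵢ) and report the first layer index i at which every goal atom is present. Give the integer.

2

F0 = init (9 atoms)
F1 = F0 ∪ {above(a,a), above(b,b), above(d,d), above(d,f), above(f,f), ready(a,a), ready(a,b), ready(b,b), ready(d,d)}  (18 atoms)
F2 = F1 ∪ {ready(f,d), ready(f,f)}  (20 atoms)
goal ⊆ F2  ⇒  h_max = 2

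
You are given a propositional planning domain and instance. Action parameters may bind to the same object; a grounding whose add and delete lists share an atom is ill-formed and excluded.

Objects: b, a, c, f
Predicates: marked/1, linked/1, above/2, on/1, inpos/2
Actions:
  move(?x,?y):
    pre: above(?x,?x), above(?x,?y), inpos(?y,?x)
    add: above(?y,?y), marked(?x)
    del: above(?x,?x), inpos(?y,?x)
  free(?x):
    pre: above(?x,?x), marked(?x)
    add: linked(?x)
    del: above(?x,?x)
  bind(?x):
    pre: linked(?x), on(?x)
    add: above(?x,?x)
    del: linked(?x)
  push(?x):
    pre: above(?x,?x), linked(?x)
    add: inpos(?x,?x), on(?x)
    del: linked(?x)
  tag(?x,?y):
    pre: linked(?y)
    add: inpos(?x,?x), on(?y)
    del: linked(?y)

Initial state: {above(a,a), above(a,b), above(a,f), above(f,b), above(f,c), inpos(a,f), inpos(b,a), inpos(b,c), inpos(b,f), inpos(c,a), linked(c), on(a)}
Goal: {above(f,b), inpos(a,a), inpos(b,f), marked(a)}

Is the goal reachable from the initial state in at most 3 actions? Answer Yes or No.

1. move(a,b)  →  {above(a,b), above(a,f), above(b,b), above(f,b), above(f,c), inpos(a,f), inpos(b,c), inpos(b,f), inpos(c,a), linked(c), marked(a), on(a)}
2. tag(a,c)  →  {above(a,b), above(a,f), above(b,b), above(f,b), above(f,c), inpos(a,a), inpos(a,f), inpos(b,c), inpos(b,f), inpos(c,a), marked(a), on(a), on(c)}
optimal plan length = 2; 2 ≤ 3

Yes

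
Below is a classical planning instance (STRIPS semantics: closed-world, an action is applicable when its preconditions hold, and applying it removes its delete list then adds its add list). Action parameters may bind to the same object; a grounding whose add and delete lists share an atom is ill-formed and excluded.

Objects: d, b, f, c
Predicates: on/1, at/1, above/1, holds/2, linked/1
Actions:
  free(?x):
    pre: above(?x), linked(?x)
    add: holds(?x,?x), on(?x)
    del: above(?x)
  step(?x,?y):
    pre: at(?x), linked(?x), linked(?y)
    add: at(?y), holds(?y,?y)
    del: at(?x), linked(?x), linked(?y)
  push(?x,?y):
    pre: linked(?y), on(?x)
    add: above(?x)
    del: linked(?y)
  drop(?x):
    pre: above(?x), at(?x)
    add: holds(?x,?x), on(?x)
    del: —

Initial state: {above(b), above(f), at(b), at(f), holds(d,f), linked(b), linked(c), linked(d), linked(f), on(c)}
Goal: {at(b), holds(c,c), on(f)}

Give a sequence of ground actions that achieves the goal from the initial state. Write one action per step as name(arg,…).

free(f); step(f,c)

1. free(f)  →  {above(b), at(b), at(f), holds(d,f), holds(f,f), linked(b), linked(c), linked(d), linked(f), on(c), on(f)}
2. step(f,c)  →  {above(b), at(b), at(c), holds(c,c), holds(d,f), holds(f,f), linked(b), linked(d), on(c), on(f)}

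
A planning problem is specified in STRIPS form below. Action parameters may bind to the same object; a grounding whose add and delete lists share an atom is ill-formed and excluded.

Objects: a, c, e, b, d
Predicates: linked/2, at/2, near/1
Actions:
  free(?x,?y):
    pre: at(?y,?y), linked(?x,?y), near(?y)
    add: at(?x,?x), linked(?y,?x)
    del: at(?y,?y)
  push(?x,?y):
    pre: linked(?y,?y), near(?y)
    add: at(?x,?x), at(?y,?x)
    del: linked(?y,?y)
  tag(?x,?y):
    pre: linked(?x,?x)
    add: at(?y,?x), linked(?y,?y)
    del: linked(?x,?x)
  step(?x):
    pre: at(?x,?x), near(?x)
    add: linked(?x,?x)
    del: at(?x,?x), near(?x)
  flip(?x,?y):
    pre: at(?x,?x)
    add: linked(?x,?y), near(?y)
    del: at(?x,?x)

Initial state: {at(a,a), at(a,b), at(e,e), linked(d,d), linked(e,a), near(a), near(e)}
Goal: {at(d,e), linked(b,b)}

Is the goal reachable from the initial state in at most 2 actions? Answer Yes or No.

1. tag(d,e)  →  {at(a,a), at(a,b), at(e,d), at(e,e), linked(e,a), linked(e,e), near(a), near(e)}
2. tag(e,d)  →  {at(a,a), at(a,b), at(d,e), at(e,d), at(e,e), linked(d,d), linked(e,a), near(a), near(e)}
3. tag(d,b)  →  {at(a,a), at(a,b), at(b,d), at(d,e), at(e,d), at(e,e), linked(b,b), linked(e,a), near(a), near(e)}
optimal plan length = 3; 3 > 2

No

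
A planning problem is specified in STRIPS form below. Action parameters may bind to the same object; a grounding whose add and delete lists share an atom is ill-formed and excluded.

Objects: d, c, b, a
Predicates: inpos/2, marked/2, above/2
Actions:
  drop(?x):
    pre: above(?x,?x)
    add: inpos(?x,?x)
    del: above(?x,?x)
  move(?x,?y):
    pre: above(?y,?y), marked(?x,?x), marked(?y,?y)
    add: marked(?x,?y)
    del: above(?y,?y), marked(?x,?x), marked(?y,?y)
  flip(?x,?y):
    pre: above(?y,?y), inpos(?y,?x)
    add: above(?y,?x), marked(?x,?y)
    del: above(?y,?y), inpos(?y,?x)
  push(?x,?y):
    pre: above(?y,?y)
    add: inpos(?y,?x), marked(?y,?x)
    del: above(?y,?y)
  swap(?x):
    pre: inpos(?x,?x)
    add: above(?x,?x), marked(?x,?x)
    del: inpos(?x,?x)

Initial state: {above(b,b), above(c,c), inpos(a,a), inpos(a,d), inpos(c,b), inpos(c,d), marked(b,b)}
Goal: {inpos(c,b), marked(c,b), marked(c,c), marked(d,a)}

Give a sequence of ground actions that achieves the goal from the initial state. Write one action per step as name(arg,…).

drop(c); swap(c); push(b,c); swap(a); flip(d,a)

1. drop(c)  →  {above(b,b), inpos(a,a), inpos(a,d), inpos(c,b), inpos(c,c), inpos(c,d), marked(b,b)}
2. swap(c)  →  {above(b,b), above(c,c), inpos(a,a), inpos(a,d), inpos(c,b), inpos(c,d), marked(b,b), marked(c,c)}
3. push(b,c)  →  {above(b,b), inpos(a,a), inpos(a,d), inpos(c,b), inpos(c,d), marked(b,b), marked(c,b), marked(c,c)}
4. swap(a)  →  {above(a,a), above(b,b), inpos(a,d), inpos(c,b), inpos(c,d), marked(a,a), marked(b,b), marked(c,b), marked(c,c)}
5. flip(d,a)  →  {above(a,d), above(b,b), inpos(c,b), inpos(c,d), marked(a,a), marked(b,b), marked(c,b), marked(c,c), marked(d,a)}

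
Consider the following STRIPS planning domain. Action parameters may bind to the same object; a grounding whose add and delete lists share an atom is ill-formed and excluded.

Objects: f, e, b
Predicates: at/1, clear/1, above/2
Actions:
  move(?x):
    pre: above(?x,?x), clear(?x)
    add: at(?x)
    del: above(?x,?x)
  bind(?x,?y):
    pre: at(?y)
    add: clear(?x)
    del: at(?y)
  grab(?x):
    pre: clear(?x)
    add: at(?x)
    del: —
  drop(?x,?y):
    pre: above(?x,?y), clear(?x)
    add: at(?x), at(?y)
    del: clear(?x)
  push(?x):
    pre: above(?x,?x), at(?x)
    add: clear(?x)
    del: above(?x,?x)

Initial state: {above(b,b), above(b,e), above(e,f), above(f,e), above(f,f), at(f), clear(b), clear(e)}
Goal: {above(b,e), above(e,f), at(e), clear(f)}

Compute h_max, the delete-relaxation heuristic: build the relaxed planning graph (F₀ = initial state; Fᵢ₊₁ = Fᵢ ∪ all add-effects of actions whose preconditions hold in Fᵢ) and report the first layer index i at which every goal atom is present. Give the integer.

F0 = init (8 atoms)
F1 = F0 ∪ {at(b), at(e), clear(f)}  (11 atoms)
goal ⊆ F1  ⇒  h_max = 1

1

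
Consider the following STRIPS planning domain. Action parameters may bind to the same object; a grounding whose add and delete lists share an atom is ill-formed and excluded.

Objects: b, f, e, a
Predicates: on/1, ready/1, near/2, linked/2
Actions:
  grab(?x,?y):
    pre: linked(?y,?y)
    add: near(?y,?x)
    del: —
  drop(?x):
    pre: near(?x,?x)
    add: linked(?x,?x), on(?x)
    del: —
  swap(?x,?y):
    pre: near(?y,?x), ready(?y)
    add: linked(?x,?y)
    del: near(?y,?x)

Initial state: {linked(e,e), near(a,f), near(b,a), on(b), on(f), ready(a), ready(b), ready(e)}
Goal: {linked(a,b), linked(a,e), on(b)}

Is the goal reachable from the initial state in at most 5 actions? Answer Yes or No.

1. grab(a,e)  →  {linked(e,e), near(a,f), near(b,a), near(e,a), on(b), on(f), ready(a), ready(b), ready(e)}
2. swap(a,b)  →  {linked(a,b), linked(e,e), near(a,f), near(e,a), on(b), on(f), ready(a), ready(b), ready(e)}
3. swap(a,e)  →  {linked(a,b), linked(a,e), linked(e,e), near(a,f), on(b), on(f), ready(a), ready(b), ready(e)}
optimal plan length = 3; 3 ≤ 5

Yes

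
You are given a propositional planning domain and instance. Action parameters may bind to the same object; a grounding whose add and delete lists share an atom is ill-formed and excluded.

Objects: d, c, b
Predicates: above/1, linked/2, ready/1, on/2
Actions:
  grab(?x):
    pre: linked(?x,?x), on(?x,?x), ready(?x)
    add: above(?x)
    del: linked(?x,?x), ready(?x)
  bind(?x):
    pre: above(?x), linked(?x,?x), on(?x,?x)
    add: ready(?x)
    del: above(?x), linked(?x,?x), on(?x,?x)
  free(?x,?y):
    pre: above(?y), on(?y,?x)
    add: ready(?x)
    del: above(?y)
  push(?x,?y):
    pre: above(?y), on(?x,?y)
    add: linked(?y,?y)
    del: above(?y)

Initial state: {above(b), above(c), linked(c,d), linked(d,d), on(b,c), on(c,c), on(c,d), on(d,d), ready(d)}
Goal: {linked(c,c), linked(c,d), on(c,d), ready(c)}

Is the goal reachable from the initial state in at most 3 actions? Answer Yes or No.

1. free(c,b)  →  {above(c), linked(c,d), linked(d,d), on(b,c), on(c,c), on(c,d), on(d,d), ready(c), ready(d)}
2. push(c,c)  →  {linked(c,c), linked(c,d), linked(d,d), on(b,c), on(c,c), on(c,d), on(d,d), ready(c), ready(d)}
optimal plan length = 2; 2 ≤ 3

Yes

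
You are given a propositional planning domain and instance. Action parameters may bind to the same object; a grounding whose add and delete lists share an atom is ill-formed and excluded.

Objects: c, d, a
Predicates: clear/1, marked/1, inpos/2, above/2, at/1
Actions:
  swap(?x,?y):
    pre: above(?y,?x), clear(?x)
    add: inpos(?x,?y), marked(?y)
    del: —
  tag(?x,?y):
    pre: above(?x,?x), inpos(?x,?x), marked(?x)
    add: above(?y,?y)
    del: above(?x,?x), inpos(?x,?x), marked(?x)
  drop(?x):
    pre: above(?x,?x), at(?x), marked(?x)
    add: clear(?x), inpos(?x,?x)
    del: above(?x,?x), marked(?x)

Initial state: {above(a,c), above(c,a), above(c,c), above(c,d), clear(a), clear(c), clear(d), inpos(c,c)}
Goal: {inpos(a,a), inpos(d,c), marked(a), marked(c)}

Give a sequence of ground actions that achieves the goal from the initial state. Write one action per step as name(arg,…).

1. swap(c,c)  →  {above(a,c), above(c,a), above(c,c), above(c,d), clear(a), clear(c), clear(d), inpos(c,c), marked(c)}
2. tag(c,a)  →  {above(a,a), above(a,c), above(c,a), above(c,d), clear(a), clear(c), clear(d)}
3. swap(d,c)  →  {above(a,a), above(a,c), above(c,a), above(c,d), clear(a), clear(c), clear(d), inpos(d,c), marked(c)}
4. swap(a,a)  →  {above(a,a), above(a,c), above(c,a), above(c,d), clear(a), clear(c), clear(d), inpos(a,a), inpos(d,c), marked(a), marked(c)}

swap(c,c); tag(c,a); swap(d,c); swap(a,a)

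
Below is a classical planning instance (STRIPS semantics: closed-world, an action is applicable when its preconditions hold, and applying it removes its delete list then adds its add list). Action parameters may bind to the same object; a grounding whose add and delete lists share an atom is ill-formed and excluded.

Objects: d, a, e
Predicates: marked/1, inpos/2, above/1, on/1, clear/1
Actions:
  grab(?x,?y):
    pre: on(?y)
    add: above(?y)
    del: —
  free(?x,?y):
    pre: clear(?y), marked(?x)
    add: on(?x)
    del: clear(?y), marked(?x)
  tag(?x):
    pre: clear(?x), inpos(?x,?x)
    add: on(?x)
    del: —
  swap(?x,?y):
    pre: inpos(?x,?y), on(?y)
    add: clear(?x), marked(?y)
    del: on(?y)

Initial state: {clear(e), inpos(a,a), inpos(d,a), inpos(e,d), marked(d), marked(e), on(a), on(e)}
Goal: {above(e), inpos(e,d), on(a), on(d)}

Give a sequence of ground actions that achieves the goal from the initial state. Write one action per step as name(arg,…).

grab(d,e); free(d,e)

1. grab(d,e)  →  {above(e), clear(e), inpos(a,a), inpos(d,a), inpos(e,d), marked(d), marked(e), on(a), on(e)}
2. free(d,e)  →  {above(e), inpos(a,a), inpos(d,a), inpos(e,d), marked(e), on(a), on(d), on(e)}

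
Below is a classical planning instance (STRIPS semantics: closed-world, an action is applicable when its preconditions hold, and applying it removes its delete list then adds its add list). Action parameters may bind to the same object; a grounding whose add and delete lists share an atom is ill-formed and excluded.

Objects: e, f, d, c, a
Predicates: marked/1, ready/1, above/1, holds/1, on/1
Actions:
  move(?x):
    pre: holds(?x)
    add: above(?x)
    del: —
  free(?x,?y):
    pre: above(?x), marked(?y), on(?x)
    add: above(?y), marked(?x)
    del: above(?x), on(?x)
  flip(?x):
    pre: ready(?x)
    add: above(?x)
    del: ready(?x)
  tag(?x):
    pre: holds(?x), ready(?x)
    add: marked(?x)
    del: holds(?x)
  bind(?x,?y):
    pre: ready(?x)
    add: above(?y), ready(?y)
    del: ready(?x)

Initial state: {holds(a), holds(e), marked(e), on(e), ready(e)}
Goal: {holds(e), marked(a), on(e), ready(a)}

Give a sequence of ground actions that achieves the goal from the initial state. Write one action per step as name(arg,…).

bind(e,a); tag(a)

1. bind(e,a)  →  {above(a), holds(a), holds(e), marked(e), on(e), ready(a)}
2. tag(a)  →  {above(a), holds(e), marked(a), marked(e), on(e), ready(a)}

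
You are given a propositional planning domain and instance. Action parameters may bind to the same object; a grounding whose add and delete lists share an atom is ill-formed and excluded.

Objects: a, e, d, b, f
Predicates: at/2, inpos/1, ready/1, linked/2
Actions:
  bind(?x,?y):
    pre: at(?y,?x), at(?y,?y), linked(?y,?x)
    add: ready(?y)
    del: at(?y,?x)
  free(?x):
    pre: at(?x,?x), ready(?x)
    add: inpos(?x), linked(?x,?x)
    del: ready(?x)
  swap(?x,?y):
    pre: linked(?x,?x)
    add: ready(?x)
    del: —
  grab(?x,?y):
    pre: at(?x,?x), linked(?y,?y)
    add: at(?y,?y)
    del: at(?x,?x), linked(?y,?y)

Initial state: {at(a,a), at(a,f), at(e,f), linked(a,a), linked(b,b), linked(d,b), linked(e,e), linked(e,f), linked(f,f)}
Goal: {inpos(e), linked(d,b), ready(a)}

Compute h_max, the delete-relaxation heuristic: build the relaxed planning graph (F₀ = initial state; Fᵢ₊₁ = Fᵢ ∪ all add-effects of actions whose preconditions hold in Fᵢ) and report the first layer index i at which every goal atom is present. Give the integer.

F0 = init (9 atoms)
F1 = F0 ∪ {at(b,b), at(e,e), at(f,f), ready(a), ready(b), ready(e), ready(f)}  (16 atoms)
F2 = F1 ∪ {inpos(a), inpos(b), inpos(e), inpos(f)}  (20 atoms)
goal ⊆ F2  ⇒  h_max = 2

2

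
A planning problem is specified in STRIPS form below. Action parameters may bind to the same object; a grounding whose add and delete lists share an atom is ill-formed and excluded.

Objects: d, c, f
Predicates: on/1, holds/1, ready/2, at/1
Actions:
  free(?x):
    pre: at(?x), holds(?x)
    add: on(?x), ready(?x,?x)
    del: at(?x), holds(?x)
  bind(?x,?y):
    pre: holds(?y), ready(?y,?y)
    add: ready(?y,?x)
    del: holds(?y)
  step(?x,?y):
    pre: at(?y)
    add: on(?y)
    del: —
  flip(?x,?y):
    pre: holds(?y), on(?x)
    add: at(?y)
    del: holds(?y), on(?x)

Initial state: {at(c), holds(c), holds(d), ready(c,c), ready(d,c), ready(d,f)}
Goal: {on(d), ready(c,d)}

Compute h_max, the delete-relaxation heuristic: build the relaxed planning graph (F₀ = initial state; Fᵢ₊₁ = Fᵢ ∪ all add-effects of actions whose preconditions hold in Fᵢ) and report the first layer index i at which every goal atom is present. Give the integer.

F0 = init (6 atoms)
F1 = F0 ∪ {on(c), ready(c,d), ready(c,f)}  (9 atoms)
F2 = F1 ∪ {at(d)}  (10 atoms)
F3 = F2 ∪ {on(d), ready(d,d)}  (12 atoms)
goal ⊆ F3  ⇒  h_max = 3

3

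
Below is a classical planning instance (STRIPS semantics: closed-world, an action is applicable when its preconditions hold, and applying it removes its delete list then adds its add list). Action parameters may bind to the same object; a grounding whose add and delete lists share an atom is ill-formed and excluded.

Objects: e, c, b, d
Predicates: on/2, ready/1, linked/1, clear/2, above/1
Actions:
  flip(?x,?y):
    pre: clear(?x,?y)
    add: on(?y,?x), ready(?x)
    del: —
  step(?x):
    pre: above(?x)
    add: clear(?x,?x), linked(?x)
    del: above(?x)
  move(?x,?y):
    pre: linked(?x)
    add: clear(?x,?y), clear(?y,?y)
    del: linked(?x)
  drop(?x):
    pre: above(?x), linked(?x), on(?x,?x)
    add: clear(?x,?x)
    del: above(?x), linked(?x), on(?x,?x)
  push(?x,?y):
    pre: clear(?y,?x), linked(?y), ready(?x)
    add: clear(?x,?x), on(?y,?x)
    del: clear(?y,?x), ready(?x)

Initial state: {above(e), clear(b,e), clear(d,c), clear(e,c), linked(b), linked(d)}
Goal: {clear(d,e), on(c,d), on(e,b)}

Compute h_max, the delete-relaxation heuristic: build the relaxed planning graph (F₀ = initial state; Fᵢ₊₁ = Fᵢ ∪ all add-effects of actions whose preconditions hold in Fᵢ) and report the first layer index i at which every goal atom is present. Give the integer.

F0 = init (6 atoms)
F1 = F0 ∪ {clear(b,b), clear(b,c), clear(b,d), clear(c,c), clear(d,b), clear(d,d), clear(d,e), clear(e,e), linked(e), on(c,d), on(c,e), on(e,b), ready(b), ready(d), ready(e)}  (21 atoms)
goal ⊆ F1  ⇒  h_max = 1

1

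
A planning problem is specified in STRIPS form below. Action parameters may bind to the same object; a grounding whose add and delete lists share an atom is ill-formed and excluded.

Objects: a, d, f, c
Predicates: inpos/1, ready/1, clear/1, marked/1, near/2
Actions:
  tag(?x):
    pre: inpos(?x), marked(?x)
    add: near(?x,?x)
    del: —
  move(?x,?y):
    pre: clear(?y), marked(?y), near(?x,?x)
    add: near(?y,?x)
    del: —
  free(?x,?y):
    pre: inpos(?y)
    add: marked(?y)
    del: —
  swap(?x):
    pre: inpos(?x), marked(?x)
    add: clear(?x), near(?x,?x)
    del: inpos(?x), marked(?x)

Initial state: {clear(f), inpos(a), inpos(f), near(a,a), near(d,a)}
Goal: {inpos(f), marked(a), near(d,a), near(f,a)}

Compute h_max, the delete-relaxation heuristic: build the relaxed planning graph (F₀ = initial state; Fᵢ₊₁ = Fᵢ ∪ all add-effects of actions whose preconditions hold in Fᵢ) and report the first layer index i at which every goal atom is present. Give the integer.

F0 = init (5 atoms)
F1 = F0 ∪ {marked(a), marked(f)}  (7 atoms)
F2 = F1 ∪ {clear(a), near(f,a), near(f,f)}  (10 atoms)
goal ⊆ F2  ⇒  h_max = 2

2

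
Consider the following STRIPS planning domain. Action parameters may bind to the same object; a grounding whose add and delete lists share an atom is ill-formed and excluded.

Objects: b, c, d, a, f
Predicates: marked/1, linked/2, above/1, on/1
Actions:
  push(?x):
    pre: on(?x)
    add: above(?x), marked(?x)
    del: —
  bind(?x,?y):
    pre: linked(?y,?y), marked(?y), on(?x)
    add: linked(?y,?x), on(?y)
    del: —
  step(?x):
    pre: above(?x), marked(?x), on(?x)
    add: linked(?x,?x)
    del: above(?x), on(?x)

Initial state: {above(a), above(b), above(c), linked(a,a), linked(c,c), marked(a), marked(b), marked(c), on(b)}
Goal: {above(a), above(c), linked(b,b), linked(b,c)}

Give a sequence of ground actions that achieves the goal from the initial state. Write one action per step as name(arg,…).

bind(b,c); step(b); bind(c,b)

1. bind(b,c)  →  {above(a), above(b), above(c), linked(a,a), linked(c,b), linked(c,c), marked(a), marked(b), marked(c), on(b), on(c)}
2. step(b)  →  {above(a), above(c), linked(a,a), linked(b,b), linked(c,b), linked(c,c), marked(a), marked(b), marked(c), on(c)}
3. bind(c,b)  →  {above(a), above(c), linked(a,a), linked(b,b), linked(b,c), linked(c,b), linked(c,c), marked(a), marked(b), marked(c), on(b), on(c)}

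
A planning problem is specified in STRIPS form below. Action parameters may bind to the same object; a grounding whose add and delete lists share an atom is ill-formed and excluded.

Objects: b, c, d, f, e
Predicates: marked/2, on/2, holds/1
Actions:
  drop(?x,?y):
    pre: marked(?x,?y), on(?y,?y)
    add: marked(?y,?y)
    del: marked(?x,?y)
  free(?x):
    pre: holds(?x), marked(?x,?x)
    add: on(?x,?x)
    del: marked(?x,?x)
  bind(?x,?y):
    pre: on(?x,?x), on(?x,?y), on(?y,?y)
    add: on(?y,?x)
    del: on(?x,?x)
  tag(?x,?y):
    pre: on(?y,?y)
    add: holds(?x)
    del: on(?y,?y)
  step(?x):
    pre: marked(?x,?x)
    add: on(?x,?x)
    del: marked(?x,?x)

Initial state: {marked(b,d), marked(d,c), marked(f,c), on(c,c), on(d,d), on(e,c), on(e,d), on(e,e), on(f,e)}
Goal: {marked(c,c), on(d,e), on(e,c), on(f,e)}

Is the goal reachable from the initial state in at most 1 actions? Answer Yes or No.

No

1. drop(d,c)  →  {marked(b,d), marked(c,c), marked(f,c), on(c,c), on(d,d), on(e,c), on(e,d), on(e,e), on(f,e)}
2. bind(e,d)  →  {marked(b,d), marked(c,c), marked(f,c), on(c,c), on(d,d), on(d,e), on(e,c), on(e,d), on(f,e)}
optimal plan length = 2; 2 > 1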